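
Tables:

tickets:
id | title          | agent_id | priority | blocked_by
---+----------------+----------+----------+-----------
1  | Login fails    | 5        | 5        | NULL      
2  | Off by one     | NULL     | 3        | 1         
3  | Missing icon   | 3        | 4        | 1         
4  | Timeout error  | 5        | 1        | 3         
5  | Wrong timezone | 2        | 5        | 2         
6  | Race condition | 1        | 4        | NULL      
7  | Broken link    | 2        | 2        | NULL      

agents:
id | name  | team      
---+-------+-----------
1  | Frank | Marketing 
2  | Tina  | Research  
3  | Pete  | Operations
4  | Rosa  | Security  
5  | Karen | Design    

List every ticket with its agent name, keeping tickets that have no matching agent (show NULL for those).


LEFT JOIN keeps every row from tickets (the left table); where agent_id has no match in agents, the agent columns become NULL. Walk through each ticket:
  - ticket 1 (Login fails): agent_id=5 -> matches Karen
  - ticket 2 (Off by one): agent_id=NULL, no match -> kept with NULL
  - ticket 3 (Missing icon): agent_id=3 -> matches Pete
  - ticket 4 (Timeout error): agent_id=5 -> matches Karen
  - ticket 5 (Wrong timezone): agent_id=2 -> matches Tina
  - ticket 6 (Race condition): agent_id=1 -> matches Frank
  - ticket 7 (Broken link): agent_id=2 -> matches Tina
All 7 rows appear; 1 has NULL agent.

SQL:
SELECT a.title, b.name AS agent
FROM tickets a
LEFT JOIN agents b ON a.agent_id = b.id

Result:
title          | agent
---------------+------
Login fails    | Karen
Off by one     | NULL 
Missing icon   | Pete 
Timeout error  | Karen
Wrong timezone | Tina 
Race condition | Frank
Broken link    | Tina 


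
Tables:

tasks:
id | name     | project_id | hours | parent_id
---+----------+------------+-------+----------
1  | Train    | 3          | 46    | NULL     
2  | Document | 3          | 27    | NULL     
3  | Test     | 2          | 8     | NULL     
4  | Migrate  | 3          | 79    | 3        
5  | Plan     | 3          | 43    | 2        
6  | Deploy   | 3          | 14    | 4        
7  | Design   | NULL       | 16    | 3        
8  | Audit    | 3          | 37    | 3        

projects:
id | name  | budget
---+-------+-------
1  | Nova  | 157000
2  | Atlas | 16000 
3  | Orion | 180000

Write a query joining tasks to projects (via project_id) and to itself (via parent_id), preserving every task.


Two LEFT JOINs from the same base table tasks: one to projects via project_id, one to tasks itself via parent_id. Both are LEFT so every task is preserved.
Match against projects:
  - task 1 (Train): project_id=3 -> matches Orion
  - task 2 (Document): project_id=3 -> matches Orion
  - task 3 (Test): project_id=2 -> matches Atlas
  - task 4 (Migrate): project_id=3 -> matches Orion
  - task 5 (Plan): project_id=3 -> matches Orion
  - task 6 (Deploy): project_id=3 -> matches Orion
  - task 7 (Design): project_id=NULL, no match -> kept with NULL
  - task 8 (Audit): project_id=3 -> matches Orion
Match against tasks (self):
  - task 1 (Train): parent_id=NULL -> NULL
  - task 2 (Document): parent_id=NULL -> NULL
  - task 3 (Test): parent_id=NULL -> NULL
  - task 4 (Migrate): parent_id=3 -> Test
  - task 5 (Plan): parent_id=2 -> Document
  - task 6 (Deploy): parent_id=4 -> Migrate
  - task 7 (Design): parent_id=3 -> Test
  - task 8 (Audit): parent_id=3 -> Test

SQL:
SELECT a.name, b.name AS project, c.name AS parent
FROM tasks a
LEFT JOIN projects b ON a.project_id = b.id
LEFT JOIN tasks c ON a.parent_id = c.id

Result:
name     | project | parent  
---------+---------+---------
Train    | Orion   | NULL    
Document | Orion   | NULL    
Test     | Atlas   | NULL    
Migrate  | Orion   | Test    
Plan     | Orion   | Document
Deploy   | Orion   | Migrate 
Design   | NULL    | Test    
Audit    | Orion   | Test    


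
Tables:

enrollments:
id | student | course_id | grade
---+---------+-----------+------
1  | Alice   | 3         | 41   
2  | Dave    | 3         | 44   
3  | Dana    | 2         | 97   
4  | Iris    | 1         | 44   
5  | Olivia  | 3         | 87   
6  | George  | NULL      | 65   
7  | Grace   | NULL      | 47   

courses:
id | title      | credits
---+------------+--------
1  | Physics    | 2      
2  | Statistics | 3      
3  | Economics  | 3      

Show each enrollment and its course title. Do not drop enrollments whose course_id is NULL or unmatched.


LEFT JOIN keeps every row from enrollments (the left table); where course_id has no match in courses, the course columns become NULL. Walk through each enrollment:
  - enrollment 1 (Alice): course_id=3 -> matches Economics
  - enrollment 2 (Dave): course_id=3 -> matches Economics
  - enrollment 3 (Dana): course_id=2 -> matches Statistics
  - enrollment 4 (Iris): course_id=1 -> matches Physics
  - enrollment 5 (Olivia): course_id=3 -> matches Economics
  - enrollment 6 (George): course_id=NULL, no match -> kept with NULL
  - enrollment 7 (Grace): course_id=NULL, no match -> kept with NULL
All 7 rows appear; 2 have NULL course.

SQL:
SELECT a.student, b.title AS course
FROM enrollments a
LEFT JOIN courses b ON a.course_id = b.id

Result:
student | course    
--------+-----------
Alice   | Economics 
Dave    | Economics 
Dana    | Statistics
Iris    | Physics   
Olivia  | Economics 
George  | NULL      
Grace   | NULL      


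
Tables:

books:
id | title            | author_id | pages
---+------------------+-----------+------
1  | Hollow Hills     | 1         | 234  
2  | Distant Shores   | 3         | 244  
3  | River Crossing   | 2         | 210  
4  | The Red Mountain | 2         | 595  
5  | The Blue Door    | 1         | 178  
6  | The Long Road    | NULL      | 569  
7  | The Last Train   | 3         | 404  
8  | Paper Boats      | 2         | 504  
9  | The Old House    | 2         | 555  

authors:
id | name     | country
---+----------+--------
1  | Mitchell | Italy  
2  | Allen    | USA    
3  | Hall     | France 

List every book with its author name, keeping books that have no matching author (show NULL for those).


LEFT JOIN keeps every row from books (the left table); where author_id has no match in authors, the author columns become NULL. Walk through each book:
  - book 1 (Hollow Hills): author_id=1 -> matches Mitchell
  - book 2 (Distant Shores): author_id=3 -> matches Hall
  - book 3 (River Crossing): author_id=2 -> matches Allen
  - book 4 (The Red Mountain): author_id=2 -> matches Allen
  - book 5 (The Blue Door): author_id=1 -> matches Mitchell
  - book 6 (The Long Road): author_id=NULL, no match -> kept with NULL
  - book 7 (The Last Train): author_id=3 -> matches Hall
  - book 8 (Paper Boats): author_id=2 -> matches Allen
  - book 9 (The Old House): author_id=2 -> matches Allen
All 9 rows appear; 1 has NULL author.

SQL:
SELECT a.title, b.name AS author
FROM books a
LEFT JOIN authors b ON a.author_id = b.id

Result:
title            | author  
-----------------+---------
Hollow Hills     | Mitchell
Distant Shores   | Hall    
River Crossing   | Allen   
The Red Mountain | Allen   
The Blue Door    | Mitchell
The Long Road    | NULL    
The Last Train   | Hall    
Paper Boats      | Allen   
The Old House    | Allen   


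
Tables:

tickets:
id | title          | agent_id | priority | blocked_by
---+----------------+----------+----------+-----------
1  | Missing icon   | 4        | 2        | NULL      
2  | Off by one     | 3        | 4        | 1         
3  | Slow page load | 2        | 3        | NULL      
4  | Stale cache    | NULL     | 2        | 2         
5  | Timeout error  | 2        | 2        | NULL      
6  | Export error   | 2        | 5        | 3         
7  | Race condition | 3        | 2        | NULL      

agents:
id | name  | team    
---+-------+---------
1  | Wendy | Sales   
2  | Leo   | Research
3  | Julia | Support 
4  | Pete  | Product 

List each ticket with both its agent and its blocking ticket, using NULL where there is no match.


Two LEFT JOINs from the same base table tickets: one to agents via agent_id, one to tickets itself via blocked_by. Both are LEFT so every ticket is preserved.
Match against agents:
  - ticket 1 (Missing icon): agent_id=4 -> matches Pete
  - ticket 2 (Off by one): agent_id=3 -> matches Julia
  - ticket 3 (Slow page load): agent_id=2 -> matches Leo
  - ticket 4 (Stale cache): agent_id=NULL, no match -> kept with NULL
  - ticket 5 (Timeout error): agent_id=2 -> matches Leo
  - ticket 6 (Export error): agent_id=2 -> matches Leo
  - ticket 7 (Race condition): agent_id=3 -> matches Julia
Match against tickets (self):
  - ticket 1 (Missing icon): blocked_by=NULL -> NULL
  - ticket 2 (Off by one): blocked_by=1 -> Missing icon
  - ticket 3 (Slow page load): blocked_by=NULL -> NULL
  - ticket 4 (Stale cache): blocked_by=2 -> Off by one
  - ticket 5 (Timeout error): blocked_by=NULL -> NULL
  - ticket 6 (Export error): blocked_by=3 -> Slow page load
  - ticket 7 (Race condition): blocked_by=NULL -> NULL

SQL:
SELECT a.title, b.name AS agent, c.title AS blocked_by
FROM tickets a
LEFT JOIN agents b ON a.agent_id = b.id
LEFT JOIN tickets c ON a.blocked_by = c.id

Result:
title          | agent | blocked_by    
---------------+-------+---------------
Missing icon   | Pete  | NULL          
Off by one     | Julia | Missing icon  
Slow page load | Leo   | NULL          
Stale cache    | NULL  | Off by one    
Timeout error  | Leo   | NULL          
Export error   | Leo   | Slow page load
Race condition | Julia | NULL          


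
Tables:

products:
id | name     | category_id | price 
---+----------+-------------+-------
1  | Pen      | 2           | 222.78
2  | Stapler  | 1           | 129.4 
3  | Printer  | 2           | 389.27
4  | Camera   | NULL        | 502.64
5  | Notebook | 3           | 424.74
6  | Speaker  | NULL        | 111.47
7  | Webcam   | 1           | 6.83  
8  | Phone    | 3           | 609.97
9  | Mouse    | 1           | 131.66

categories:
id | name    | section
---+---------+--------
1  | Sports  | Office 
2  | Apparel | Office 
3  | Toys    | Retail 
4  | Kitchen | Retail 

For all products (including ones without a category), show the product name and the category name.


LEFT JOIN keeps every row from products (the left table); where category_id has no match in categories, the category columns become NULL. Walk through each product:
  - product 1 (Pen): category_id=2 -> matches Apparel
  - product 2 (Stapler): category_id=1 -> matches Sports
  - product 3 (Printer): category_id=2 -> matches Apparel
  - product 4 (Camera): category_id=NULL, no match -> kept with NULL
  - product 5 (Notebook): category_id=3 -> matches Toys
  - product 6 (Speaker): category_id=NULL, no match -> kept with NULL
  - product 7 (Webcam): category_id=1 -> matches Sports
  - product 8 (Phone): category_id=3 -> matches Toys
  - product 9 (Mouse): category_id=1 -> matches Sports
All 9 rows appear; 2 have NULL category.

SQL:
SELECT a.name, b.name AS category
FROM products a
LEFT JOIN categories b ON a.category_id = b.id

Result:
name     | category
---------+---------
Pen      | Apparel 
Stapler  | Sports  
Printer  | Apparel 
Camera   | NULL    
Notebook | Toys    
Speaker  | NULL    
Webcam   | Sports  
Phone    | Toys    
Mouse    | Sports  


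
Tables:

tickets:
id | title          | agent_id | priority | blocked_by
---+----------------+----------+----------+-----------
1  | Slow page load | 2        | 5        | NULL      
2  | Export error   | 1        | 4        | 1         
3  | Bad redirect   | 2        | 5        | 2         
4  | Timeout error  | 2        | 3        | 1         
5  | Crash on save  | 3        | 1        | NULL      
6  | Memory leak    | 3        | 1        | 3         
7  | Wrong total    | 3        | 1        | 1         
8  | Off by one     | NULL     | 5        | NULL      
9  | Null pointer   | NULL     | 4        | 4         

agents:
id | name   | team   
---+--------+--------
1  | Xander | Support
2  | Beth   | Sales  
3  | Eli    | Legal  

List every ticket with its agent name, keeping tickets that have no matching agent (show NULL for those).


LEFT JOIN keeps every row from tickets (the left table); where agent_id has no match in agents, the agent columns become NULL. Walk through each ticket:
  - ticket 1 (Slow page load): agent_id=2 -> matches Beth
  - ticket 2 (Export error): agent_id=1 -> matches Xander
  - ticket 3 (Bad redirect): agent_id=2 -> matches Beth
  - ticket 4 (Timeout error): agent_id=2 -> matches Beth
  - ticket 5 (Crash on save): agent_id=3 -> matches Eli
  - ticket 6 (Memory leak): agent_id=3 -> matches Eli
  - ticket 7 (Wrong total): agent_id=3 -> matches Eli
  - ticket 8 (Off by one): agent_id=NULL, no match -> kept with NULL
  - ticket 9 (Null pointer): agent_id=NULL, no match -> kept with NULL
All 9 rows appear; 2 have NULL agent.

SQL:
SELECT a.title, b.name AS agent
FROM tickets a
LEFT JOIN agents b ON a.agent_id = b.id

Result:
title          | agent 
---------------+-------
Slow page load | Beth  
Export error   | Xander
Bad redirect   | Beth  
Timeout error  | Beth  
Crash on save  | Eli   
Memory leak    | Eli   
Wrong total    | Eli   
Off by one     | NULL  
Null pointer   | NULL  


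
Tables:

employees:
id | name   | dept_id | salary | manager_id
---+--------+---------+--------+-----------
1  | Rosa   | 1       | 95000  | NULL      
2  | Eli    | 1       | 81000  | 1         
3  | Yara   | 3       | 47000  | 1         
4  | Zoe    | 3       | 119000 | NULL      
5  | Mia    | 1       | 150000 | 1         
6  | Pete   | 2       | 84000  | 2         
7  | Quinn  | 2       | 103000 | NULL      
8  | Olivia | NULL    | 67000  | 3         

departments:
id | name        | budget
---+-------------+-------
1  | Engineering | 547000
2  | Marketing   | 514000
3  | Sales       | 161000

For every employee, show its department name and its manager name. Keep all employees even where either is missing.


Two LEFT JOINs from the same base table employees: one to departments via dept_id, one to employees itself via manager_id. Both are LEFT so every employee is preserved.
Match against departments:
  - employee 1 (Rosa): dept_id=1 -> matches Engineering
  - employee 2 (Eli): dept_id=1 -> matches Engineering
  - employee 3 (Yara): dept_id=3 -> matches Sales
  - employee 4 (Zoe): dept_id=3 -> matches Sales
  - employee 5 (Mia): dept_id=1 -> matches Engineering
  - employee 6 (Pete): dept_id=2 -> matches Marketing
  - employee 7 (Quinn): dept_id=2 -> matches Marketing
  - employee 8 (Olivia): dept_id=NULL, no match -> kept with NULL
Match against employees (self):
  - employee 1 (Rosa): manager_id=NULL -> NULL
  - employee 2 (Eli): manager_id=1 -> Rosa
  - employee 3 (Yara): manager_id=1 -> Rosa
  - employee 4 (Zoe): manager_id=NULL -> NULL
  - employee 5 (Mia): manager_id=1 -> Rosa
  - employee 6 (Pete): manager_id=2 -> Eli
  - employee 7 (Quinn): manager_id=NULL -> NULL
  - employee 8 (Olivia): manager_id=3 -> Yara

SQL:
SELECT a.name, b.name AS department, c.name AS manager
FROM employees a
LEFT JOIN departments b ON a.dept_id = b.id
LEFT JOIN employees c ON a.manager_id = c.id

Result:
name   | department  | manager
-------+-------------+--------
Rosa   | Engineering | NULL   
Eli    | Engineering | Rosa   
Yara   | Sales       | Rosa   
Zoe    | Sales       | NULL   
Mia    | Engineering | Rosa   
Pete   | Marketing   | Eli    
Quinn  | Marketing   | NULL   
Olivia | NULL        | Yara   


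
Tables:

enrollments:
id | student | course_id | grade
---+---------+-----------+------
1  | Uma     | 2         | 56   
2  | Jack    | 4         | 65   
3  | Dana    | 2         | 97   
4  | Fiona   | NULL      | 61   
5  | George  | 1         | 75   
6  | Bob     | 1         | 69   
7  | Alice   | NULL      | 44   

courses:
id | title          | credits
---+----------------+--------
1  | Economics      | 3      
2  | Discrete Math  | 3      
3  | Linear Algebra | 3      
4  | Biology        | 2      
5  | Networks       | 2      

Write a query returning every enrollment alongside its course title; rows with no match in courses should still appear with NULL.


LEFT JOIN keeps every row from enrollments (the left table); where course_id has no match in courses, the course columns become NULL. Walk through each enrollment:
  - enrollment 1 (Uma): course_id=2 -> matches Discrete Math
  - enrollment 2 (Jack): course_id=4 -> matches Biology
  - enrollment 3 (Dana): course_id=2 -> matches Discrete Math
  - enrollment 4 (Fiona): course_id=NULL, no match -> kept with NULL
  - enrollment 5 (George): course_id=1 -> matches Economics
  - enrollment 6 (Bob): course_id=1 -> matches Economics
  - enrollment 7 (Alice): course_id=NULL, no match -> kept with NULL
All 7 rows appear; 2 have NULL course.

SQL:
SELECT a.student, b.title AS course
FROM enrollments a
LEFT JOIN courses b ON a.course_id = b.id

Result:
student | course       
--------+--------------
Uma     | Discrete Math
Jack    | Biology      
Dana    | Discrete Math
Fiona   | NULL         
George  | Economics    
Bob     | Economics    
Alice   | NULL         


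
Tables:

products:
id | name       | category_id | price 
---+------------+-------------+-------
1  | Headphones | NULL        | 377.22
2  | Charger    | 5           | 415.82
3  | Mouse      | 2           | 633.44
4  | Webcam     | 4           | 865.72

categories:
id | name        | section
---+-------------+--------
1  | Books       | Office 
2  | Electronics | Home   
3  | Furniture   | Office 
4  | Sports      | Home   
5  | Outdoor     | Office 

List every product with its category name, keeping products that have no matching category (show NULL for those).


LEFT JOIN keeps every row from products (the left table); where category_id has no match in categories, the category columns become NULL. Walk through each product:
  - product 1 (Headphones): category_id=NULL, no match -> kept with NULL
  - product 2 (Charger): category_id=5 -> matches Outdoor
  - product 3 (Mouse): category_id=2 -> matches Electronics
  - product 4 (Webcam): category_id=4 -> matches Sports
All 4 rows appear; 1 has NULL category.

SQL:
SELECT a.name, b.name AS category
FROM products a
LEFT JOIN categories b ON a.category_id = b.id

Result:
name       | category   
-----------+------------
Headphones | NULL       
Charger    | Outdoor    
Mouse      | Electronics
Webcam     | Sports     


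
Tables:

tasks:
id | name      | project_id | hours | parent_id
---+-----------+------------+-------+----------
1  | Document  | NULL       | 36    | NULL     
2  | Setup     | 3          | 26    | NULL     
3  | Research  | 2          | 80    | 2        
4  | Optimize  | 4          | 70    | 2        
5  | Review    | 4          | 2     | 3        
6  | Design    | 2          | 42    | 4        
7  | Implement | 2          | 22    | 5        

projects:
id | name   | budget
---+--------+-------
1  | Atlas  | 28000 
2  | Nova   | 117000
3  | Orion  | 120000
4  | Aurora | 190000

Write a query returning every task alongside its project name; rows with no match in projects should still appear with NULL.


LEFT JOIN keeps every row from tasks (the left table); where project_id has no match in projects, the project columns become NULL. Walk through each task:
  - task 1 (Document): project_id=NULL, no match -> kept with NULL
  - task 2 (Setup): project_id=3 -> matches Orion
  - task 3 (Research): project_id=2 -> matches Nova
  - task 4 (Optimize): project_id=4 -> matches Aurora
  - task 5 (Review): project_id=4 -> matches Aurora
  - task 6 (Design): project_id=2 -> matches Nova
  - task 7 (Implement): project_id=2 -> matches Nova
All 7 rows appear; 1 has NULL project.

SQL:
SELECT a.name, b.name AS project
FROM tasks a
LEFT JOIN projects b ON a.project_id = b.id

Result:
name      | project
----------+--------
Document  | NULL   
Setup     | Orion  
Research  | Nova   
Optimize  | Aurora 
Review    | Aurora 
Design    | Nova   
Implement | Nova   


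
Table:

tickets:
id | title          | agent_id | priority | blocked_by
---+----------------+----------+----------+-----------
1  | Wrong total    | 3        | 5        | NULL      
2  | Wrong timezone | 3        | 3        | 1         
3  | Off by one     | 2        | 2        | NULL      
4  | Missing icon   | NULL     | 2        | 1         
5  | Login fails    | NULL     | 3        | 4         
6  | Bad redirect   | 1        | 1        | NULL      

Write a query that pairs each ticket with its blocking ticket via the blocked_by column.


This is a self-join: tickets is joined to a second copy of itself, matching each row's blocked_by to another row's id. Use LEFT JOIN so rows with blocked_by=NULL are kept.
  - ticket 1 (Wrong total): blocked_by=NULL -> NULL
  - ticket 2 (Wrong timezone): blocked_by=1 -> Wrong total
  - ticket 3 (Off by one): blocked_by=NULL -> NULL
  - ticket 4 (Missing icon): blocked_by=1 -> Wrong total
  - ticket 5 (Login fails): blocked_by=4 -> Missing icon
  - ticket 6 (Bad redirect): blocked_by=NULL -> NULL

SQL:
SELECT a.title AS item, b.title AS blocked_by
FROM tickets a
LEFT JOIN tickets b ON a.blocked_by = b.id

Result:
item           | blocked_by  
---------------+-------------
Wrong total    | NULL        
Wrong timezone | Wrong total 
Off by one     | NULL        
Missing icon   | Wrong total 
Login fails    | Missing icon
Bad redirect   | NULL        


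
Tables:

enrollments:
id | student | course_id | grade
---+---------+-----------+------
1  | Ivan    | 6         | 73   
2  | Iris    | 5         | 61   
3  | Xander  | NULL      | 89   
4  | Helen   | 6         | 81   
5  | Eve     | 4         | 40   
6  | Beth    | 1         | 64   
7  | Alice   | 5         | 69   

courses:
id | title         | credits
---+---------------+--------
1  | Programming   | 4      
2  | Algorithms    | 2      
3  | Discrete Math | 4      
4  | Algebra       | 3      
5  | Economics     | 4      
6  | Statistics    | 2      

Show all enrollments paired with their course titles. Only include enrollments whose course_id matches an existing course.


INNER JOIN keeps only enrollments rows whose course_id matches an id in courses. Walk through each enrollment:
  - enrollment 1 (Ivan): course_id=6 -> matches Statistics
  - enrollment 2 (Iris): course_id=5 -> matches Economics
  - enrollment 3 (Xander): course_id=NULL, no match -> dropped
  - enrollment 4 (Helen): course_id=6 -> matches Statistics
  - enrollment 5 (Eve): course_id=4 -> matches Algebra
  - enrollment 6 (Beth): course_id=1 -> matches Programming
  - enrollment 7 (Alice): course_id=5 -> matches Economics
So 1 of 7 rows is dropped.

SQL:
SELECT a.student, b.title AS course
FROM enrollments a
INNER JOIN courses b ON a.course_id = b.id

Result:
student | course     
--------+------------
Ivan    | Statistics 
Iris    | Economics  
Helen   | Statistics 
Eve     | Algebra    
Beth    | Programming
Alice   | Economics  


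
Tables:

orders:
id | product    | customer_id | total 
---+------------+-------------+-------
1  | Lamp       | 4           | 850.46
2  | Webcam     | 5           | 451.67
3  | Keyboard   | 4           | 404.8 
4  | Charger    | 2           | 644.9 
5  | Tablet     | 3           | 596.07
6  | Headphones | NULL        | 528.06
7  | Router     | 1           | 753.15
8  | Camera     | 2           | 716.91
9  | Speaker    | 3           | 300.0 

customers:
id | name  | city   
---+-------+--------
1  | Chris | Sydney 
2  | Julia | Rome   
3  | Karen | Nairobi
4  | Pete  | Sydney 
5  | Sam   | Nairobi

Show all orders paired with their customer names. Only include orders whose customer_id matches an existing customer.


INNER JOIN keeps only orders rows whose customer_id matches an id in customers. Walk through each order:
  - order 1 (Lamp): customer_id=4 -> matches Pete
  - order 2 (Webcam): customer_id=5 -> matches Sam
  - order 3 (Keyboard): customer_id=4 -> matches Pete
  - order 4 (Charger): customer_id=2 -> matches Julia
  - order 5 (Tablet): customer_id=3 -> matches Karen
  - order 6 (Headphones): customer_id=NULL, no match -> dropped
  - order 7 (Router): customer_id=1 -> matches Chris
  - order 8 (Camera): customer_id=2 -> matches Julia
  - order 9 (Speaker): customer_id=3 -> matches Karen
So 1 of 9 rows is dropped.

SQL:
SELECT a.product, b.name AS customer
FROM orders a
INNER JOIN customers b ON a.customer_id = b.id

Result:
product  | customer
---------+---------
Lamp     | Pete    
Webcam   | Sam     
Keyboard | Pete    
Charger  | Julia   
Tablet   | Karen   
Router   | Chris   
Camera   | Julia   
Speaker  | Karen   


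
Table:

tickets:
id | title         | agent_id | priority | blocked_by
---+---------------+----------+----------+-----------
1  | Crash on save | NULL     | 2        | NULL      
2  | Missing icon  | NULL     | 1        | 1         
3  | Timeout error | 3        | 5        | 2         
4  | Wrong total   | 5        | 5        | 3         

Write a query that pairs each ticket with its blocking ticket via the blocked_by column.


This is a self-join: tickets is joined to a second copy of itself, matching each row's blocked_by to another row's id. Use LEFT JOIN so rows with blocked_by=NULL are kept.
  - ticket 1 (Crash on save): blocked_by=NULL -> NULL
  - ticket 2 (Missing icon): blocked_by=1 -> Crash on save
  - ticket 3 (Timeout error): blocked_by=2 -> Missing icon
  - ticket 4 (Wrong total): blocked_by=3 -> Timeout error

SQL:
SELECT a.title AS item, b.title AS blocked_by
FROM tickets a
LEFT JOIN tickets b ON a.blocked_by = b.id

Result:
item          | blocked_by   
--------------+--------------
Crash on save | NULL         
Missing icon  | Crash on save
Timeout error | Missing icon 
Wrong total   | Timeout error


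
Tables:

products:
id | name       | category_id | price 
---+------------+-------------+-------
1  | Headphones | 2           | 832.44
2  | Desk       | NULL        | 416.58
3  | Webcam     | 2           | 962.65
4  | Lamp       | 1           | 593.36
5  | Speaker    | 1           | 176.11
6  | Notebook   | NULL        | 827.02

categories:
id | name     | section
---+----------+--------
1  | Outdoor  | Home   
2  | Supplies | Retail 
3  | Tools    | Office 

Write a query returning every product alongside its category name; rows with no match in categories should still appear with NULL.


LEFT JOIN keeps every row from products (the left table); where category_id has no match in categories, the category columns become NULL. Walk through each product:
  - product 1 (Headphones): category_id=2 -> matches Supplies
  - product 2 (Desk): category_id=NULL, no match -> kept with NULL
  - product 3 (Webcam): category_id=2 -> matches Supplies
  - product 4 (Lamp): category_id=1 -> matches Outdoor
  - product 5 (Speaker): category_id=1 -> matches Outdoor
  - product 6 (Notebook): category_id=NULL, no match -> kept with NULL
All 6 rows appear; 2 have NULL category.

SQL:
SELECT a.name, b.name AS category
FROM products a
LEFT JOIN categories b ON a.category_id = b.id

Result:
name       | category
-----------+---------
Headphones | Supplies
Desk       | NULL    
Webcam     | Supplies
Lamp       | Outdoor 
Speaker    | Outdoor 
Notebook   | NULL    


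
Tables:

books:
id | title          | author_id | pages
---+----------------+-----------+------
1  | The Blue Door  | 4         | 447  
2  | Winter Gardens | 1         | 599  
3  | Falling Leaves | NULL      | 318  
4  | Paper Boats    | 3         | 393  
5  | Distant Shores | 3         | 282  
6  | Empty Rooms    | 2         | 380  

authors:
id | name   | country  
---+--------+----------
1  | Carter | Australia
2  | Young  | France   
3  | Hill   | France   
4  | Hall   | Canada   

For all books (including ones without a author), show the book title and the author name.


LEFT JOIN keeps every row from books (the left table); where author_id has no match in authors, the author columns become NULL. Walk through each book:
  - book 1 (The Blue Door): author_id=4 -> matches Hall
  - book 2 (Winter Gardens): author_id=1 -> matches Carter
  - book 3 (Falling Leaves): author_id=NULL, no match -> kept with NULL
  - book 4 (Paper Boats): author_id=3 -> matches Hill
  - book 5 (Distant Shores): author_id=3 -> matches Hill
  - book 6 (Empty Rooms): author_id=2 -> matches Young
All 6 rows appear; 1 has NULL author.

SQL:
SELECT a.title, b.name AS author
FROM books a
LEFT JOIN authors b ON a.author_id = b.id

Result:
title          | author
---------------+-------
The Blue Door  | Hall  
Winter Gardens | Carter
Falling Leaves | NULL  
Paper Boats    | Hill  
Distant Shores | Hill  
Empty Rooms    | Young 


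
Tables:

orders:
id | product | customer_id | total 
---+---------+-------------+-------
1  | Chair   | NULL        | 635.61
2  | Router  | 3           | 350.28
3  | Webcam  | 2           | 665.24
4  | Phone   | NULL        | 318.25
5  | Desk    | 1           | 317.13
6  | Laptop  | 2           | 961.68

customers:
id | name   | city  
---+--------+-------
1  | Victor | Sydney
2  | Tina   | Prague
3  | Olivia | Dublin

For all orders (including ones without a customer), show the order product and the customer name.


LEFT JOIN keeps every row from orders (the left table); where customer_id has no match in customers, the customer columns become NULL. Walk through each order:
  - order 1 (Chair): customer_id=NULL, no match -> kept with NULL
  - order 2 (Router): customer_id=3 -> matches Olivia
  - order 3 (Webcam): customer_id=2 -> matches Tina
  - order 4 (Phone): customer_id=NULL, no match -> kept with NULL
  - order 5 (Desk): customer_id=1 -> matches Victor
  - order 6 (Laptop): customer_id=2 -> matches Tina
All 6 rows appear; 2 have NULL customer.

SQL:
SELECT a.product, b.name AS customer
FROM orders a
LEFT JOIN customers b ON a.customer_id = b.id

Result:
product | customer
--------+---------
Chair   | NULL    
Router  | Olivia  
Webcam  | Tina    
Phone   | NULL    
Desk    | Victor  
Laptop  | Tina    


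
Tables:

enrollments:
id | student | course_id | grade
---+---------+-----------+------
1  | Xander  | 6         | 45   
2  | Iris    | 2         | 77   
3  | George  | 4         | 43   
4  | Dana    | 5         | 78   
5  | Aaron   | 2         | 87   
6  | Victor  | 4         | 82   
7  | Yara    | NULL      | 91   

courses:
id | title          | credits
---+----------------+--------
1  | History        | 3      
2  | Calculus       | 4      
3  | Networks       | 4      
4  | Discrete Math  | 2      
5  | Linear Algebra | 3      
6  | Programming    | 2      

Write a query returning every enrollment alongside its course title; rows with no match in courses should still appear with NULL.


LEFT JOIN keeps every row from enrollments (the left table); where course_id has no match in courses, the course columns become NULL. Walk through each enrollment:
  - enrollment 1 (Xander): course_id=6 -> matches Programming
  - enrollment 2 (Iris): course_id=2 -> matches Calculus
  - enrollment 3 (George): course_id=4 -> matches Discrete Math
  - enrollment 4 (Dana): course_id=5 -> matches Linear Algebra
  - enrollment 5 (Aaron): course_id=2 -> matches Calculus
  - enrollment 6 (Victor): course_id=4 -> matches Discrete Math
  - enrollment 7 (Yara): course_id=NULL, no match -> kept with NULL
All 7 rows appear; 1 has NULL course.

SQL:
SELECT a.student, b.title AS course
FROM enrollments a
LEFT JOIN courses b ON a.course_id = b.id

Result:
student | course        
--------+---------------
Xander  | Programming   
Iris    | Calculus      
George  | Discrete Math 
Dana    | Linear Algebra
Aaron   | Calculus      
Victor  | Discrete Math 
Yara    | NULL          


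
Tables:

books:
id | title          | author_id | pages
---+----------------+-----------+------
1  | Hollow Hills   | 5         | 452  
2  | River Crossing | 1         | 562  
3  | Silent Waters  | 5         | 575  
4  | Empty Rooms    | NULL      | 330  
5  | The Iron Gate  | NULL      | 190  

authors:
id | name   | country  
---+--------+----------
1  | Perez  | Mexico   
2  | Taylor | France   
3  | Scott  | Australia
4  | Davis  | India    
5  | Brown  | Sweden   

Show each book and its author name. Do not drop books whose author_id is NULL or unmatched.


LEFT JOIN keeps every row from books (the left table); where author_id has no match in authors, the author columns become NULL. Walk through each book:
  - book 1 (Hollow Hills): author_id=5 -> matches Brown
  - book 2 (River Crossing): author_id=1 -> matches Perez
  - book 3 (Silent Waters): author_id=5 -> matches Brown
  - book 4 (Empty Rooms): author_id=NULL, no match -> kept with NULL
  - book 5 (The Iron Gate): author_id=NULL, no match -> kept with NULL
All 5 rows appear; 2 have NULL author.

SQL:
SELECT a.title, b.name AS author
FROM books a
LEFT JOIN authors b ON a.author_id = b.id

Result:
title          | author
---------------+-------
Hollow Hills   | Brown 
River Crossing | Perez 
Silent Waters  | Brown 
Empty Rooms    | NULL  
The Iron Gate  | NULL  


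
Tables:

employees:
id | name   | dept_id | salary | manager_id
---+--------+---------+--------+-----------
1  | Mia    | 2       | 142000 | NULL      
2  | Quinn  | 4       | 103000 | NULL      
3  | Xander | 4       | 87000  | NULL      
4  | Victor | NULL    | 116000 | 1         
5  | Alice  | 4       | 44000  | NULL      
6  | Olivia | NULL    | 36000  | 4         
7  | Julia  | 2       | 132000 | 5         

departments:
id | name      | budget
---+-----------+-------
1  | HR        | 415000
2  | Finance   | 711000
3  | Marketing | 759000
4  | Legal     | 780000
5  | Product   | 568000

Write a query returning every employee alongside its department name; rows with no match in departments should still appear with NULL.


LEFT JOIN keeps every row from employees (the left table); where dept_id has no match in departments, the department columns become NULL. Walk through each employee:
  - employee 1 (Mia): dept_id=2 -> matches Finance
  - employee 2 (Quinn): dept_id=4 -> matches Legal
  - employee 3 (Xander): dept_id=4 -> matches Legal
  - employee 4 (Victor): dept_id=NULL, no match -> kept with NULL
  - employee 5 (Alice): dept_id=4 -> matches Legal
  - employee 6 (Olivia): dept_id=NULL, no match -> kept with NULL
  - employee 7 (Julia): dept_id=2 -> matches Finance
All 7 rows appear; 2 have NULL department.

SQL:
SELECT a.name, b.name AS department
FROM employees a
LEFT JOIN departments b ON a.dept_id = b.id

Result:
name   | department
-------+-----------
Mia    | Finance   
Quinn  | Legal     
Xander | Legal     
Victor | NULL      
Alice  | Legal     
Olivia | NULL      
Julia  | Finance   


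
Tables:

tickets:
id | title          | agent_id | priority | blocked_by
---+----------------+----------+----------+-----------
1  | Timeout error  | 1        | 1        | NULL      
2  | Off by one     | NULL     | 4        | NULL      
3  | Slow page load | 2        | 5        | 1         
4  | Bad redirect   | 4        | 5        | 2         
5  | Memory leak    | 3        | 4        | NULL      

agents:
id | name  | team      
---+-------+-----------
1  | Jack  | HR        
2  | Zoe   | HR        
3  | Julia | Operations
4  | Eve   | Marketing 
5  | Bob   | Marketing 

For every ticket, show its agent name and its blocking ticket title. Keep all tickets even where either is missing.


Two LEFT JOINs from the same base table tickets: one to agents via agent_id, one to tickets itself via blocked_by. Both are LEFT so every ticket is preserved.
Match against agents:
  - ticket 1 (Timeout error): agent_id=1 -> matches Jack
  - ticket 2 (Off by one): agent_id=NULL, no match -> kept with NULL
  - ticket 3 (Slow page load): agent_id=2 -> matches Zoe
  - ticket 4 (Bad redirect): agent_id=4 -> matches Eve
  - ticket 5 (Memory leak): agent_id=3 -> matches Julia
Match against tickets (self):
  - ticket 1 (Timeout error): blocked_by=NULL -> NULL
  - ticket 2 (Off by one): blocked_by=NULL -> NULL
  - ticket 3 (Slow page load): blocked_by=1 -> Timeout error
  - ticket 4 (Bad redirect): blocked_by=2 -> Off by one
  - ticket 5 (Memory leak): blocked_by=NULL -> NULL

SQL:
SELECT a.title, b.name AS agent, c.title AS blocked_by
FROM tickets a
LEFT JOIN agents b ON a.agent_id = b.id
LEFT JOIN tickets c ON a.blocked_by = c.id

Result:
title          | agent | blocked_by   
---------------+-------+--------------
Timeout error  | Jack  | NULL         
Off by one     | NULL  | NULL         
Slow page load | Zoe   | Timeout error
Bad redirect   | Eve   | Off by one   
Memory leak    | Julia | NULL         


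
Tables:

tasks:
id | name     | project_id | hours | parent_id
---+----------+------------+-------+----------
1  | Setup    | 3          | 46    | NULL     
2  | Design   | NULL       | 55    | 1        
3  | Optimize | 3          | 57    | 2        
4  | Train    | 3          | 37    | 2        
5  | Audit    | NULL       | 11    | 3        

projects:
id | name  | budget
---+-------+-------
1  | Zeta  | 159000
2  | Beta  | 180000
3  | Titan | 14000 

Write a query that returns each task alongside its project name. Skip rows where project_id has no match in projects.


INNER JOIN keeps only tasks rows whose project_id matches an id in projects. Walk through each task:
  - task 1 (Setup): project_id=3 -> matches Titan
  - task 2 (Design): project_id=NULL, no match -> dropped
  - task 3 (Optimize): project_id=3 -> matches Titan
  - task 4 (Train): project_id=3 -> matches Titan
  - task 5 (Audit): project_id=NULL, no match -> dropped
So 2 of 5 rows are dropped.

SQL:
SELECT a.name, b.name AS project
FROM tasks a
INNER JOIN projects b ON a.project_id = b.id

Result:
name     | project
---------+--------
Setup    | Titan  
Optimize | Titan  
Train    | Titan  


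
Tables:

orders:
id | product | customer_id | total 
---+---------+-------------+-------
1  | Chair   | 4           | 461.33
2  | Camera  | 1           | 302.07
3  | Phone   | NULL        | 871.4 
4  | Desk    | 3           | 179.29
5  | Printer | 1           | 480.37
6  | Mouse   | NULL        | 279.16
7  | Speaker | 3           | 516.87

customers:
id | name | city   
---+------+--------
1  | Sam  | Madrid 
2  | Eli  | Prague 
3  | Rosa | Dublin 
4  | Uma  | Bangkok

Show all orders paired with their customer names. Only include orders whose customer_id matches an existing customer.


INNER JOIN keeps only orders rows whose customer_id matches an id in customers. Walk through each order:
  - order 1 (Chair): customer_id=4 -> matches Uma
  - order 2 (Camera): customer_id=1 -> matches Sam
  - order 3 (Phone): customer_id=NULL, no match -> dropped
  - order 4 (Desk): customer_id=3 -> matches Rosa
  - order 5 (Printer): customer_id=1 -> matches Sam
  - order 6 (Mouse): customer_id=NULL, no match -> dropped
  - order 7 (Speaker): customer_id=3 -> matches Rosa
So 2 of 7 rows are dropped.

SQL:
SELECT a.product, b.name AS customer
FROM orders a
INNER JOIN customers b ON a.customer_id = b.id

Result:
product | customer
--------+---------
Chair   | Uma     
Camera  | Sam     
Desk    | Rosa    
Printer | Sam     
Speaker | Rosa    


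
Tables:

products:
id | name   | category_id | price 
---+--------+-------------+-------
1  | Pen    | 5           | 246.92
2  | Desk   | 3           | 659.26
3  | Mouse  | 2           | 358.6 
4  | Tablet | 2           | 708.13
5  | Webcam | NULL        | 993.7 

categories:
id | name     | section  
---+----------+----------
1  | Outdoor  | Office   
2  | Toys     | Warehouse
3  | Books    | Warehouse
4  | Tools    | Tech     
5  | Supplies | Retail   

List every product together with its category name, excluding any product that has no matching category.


INNER JOIN keeps only products rows whose category_id matches an id in categories. Walk through each product:
  - product 1 (Pen): category_id=5 -> matches Supplies
  - product 2 (Desk): category_id=3 -> matches Books
  - product 3 (Mouse): category_id=2 -> matches Toys
  - product 4 (Tablet): category_id=2 -> matches Toys
  - product 5 (Webcam): category_id=NULL, no match -> dropped
So 1 of 5 rows is dropped.

SQL:
SELECT a.name, b.name AS category
FROM products a
INNER JOIN categories b ON a.category_id = b.id

Result:
name   | category
-------+---------
Pen    | Supplies
Desk   | Books   
Mouse  | Toys    
Tablet | Toys    


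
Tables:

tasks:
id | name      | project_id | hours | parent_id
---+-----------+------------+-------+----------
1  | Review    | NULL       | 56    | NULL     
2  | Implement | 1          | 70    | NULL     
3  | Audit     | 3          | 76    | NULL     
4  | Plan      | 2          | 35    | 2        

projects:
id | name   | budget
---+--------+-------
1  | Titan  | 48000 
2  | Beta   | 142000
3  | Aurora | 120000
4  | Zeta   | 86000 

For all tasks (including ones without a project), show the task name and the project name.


LEFT JOIN keeps every row from tasks (the left table); where project_id has no match in projects, the project columns become NULL. Walk through each task:
  - task 1 (Review): project_id=NULL, no match -> kept with NULL
  - task 2 (Implement): project_id=1 -> matches Titan
  - task 3 (Audit): project_id=3 -> matches Aurora
  - task 4 (Plan): project_id=2 -> matches Beta
All 4 rows appear; 1 has NULL project.

SQL:
SELECT a.name, b.name AS project
FROM tasks a
LEFT JOIN projects b ON a.project_id = b.id

Result:
name      | project
----------+--------
Review    | NULL   
Implement | Titan  
Audit     | Aurora 
Plan      | Beta   
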